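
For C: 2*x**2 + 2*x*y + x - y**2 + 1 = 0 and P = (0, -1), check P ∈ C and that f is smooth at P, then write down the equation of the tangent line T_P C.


Tangent line at P: -x + 2*y + 2 = 0.

Step 1: f(0, -1) = 0, so P lies on C.
Step 2: partial derivatives
  f_x(x, y) = 4*x + 2*y + 1, f_y(x, y) = 2*x - 2*y.
  f_x(P) = -1, f_y(P) = 2 (gradient nonzero, so P is smooth).
Step 3: tangent line at P: -1·(x − 0) + 2·(y − -1) = 0.
Expanding: -x + 2*y + 2 = 0.


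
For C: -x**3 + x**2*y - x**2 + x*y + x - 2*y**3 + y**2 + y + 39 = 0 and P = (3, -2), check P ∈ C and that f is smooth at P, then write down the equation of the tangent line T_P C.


Tangent line at P: -46*x - 15*y + 108 = 0.

Step 1: f(3, -2) = 0, so P lies on C.
Step 2: partial derivatives
  f_x(x, y) = -3*x**2 + 2*x*y - 2*x + y + 1, f_y(x, y) = x**2 + x - 6*y**2 + 2*y + 1.
  f_x(P) = -46, f_y(P) = -15 (gradient nonzero, so P is smooth).
Step 3: tangent line at P: -46·(x − 3) + -15·(y − -2) = 0.
Expanding: -46*x - 15*y + 108 = 0.


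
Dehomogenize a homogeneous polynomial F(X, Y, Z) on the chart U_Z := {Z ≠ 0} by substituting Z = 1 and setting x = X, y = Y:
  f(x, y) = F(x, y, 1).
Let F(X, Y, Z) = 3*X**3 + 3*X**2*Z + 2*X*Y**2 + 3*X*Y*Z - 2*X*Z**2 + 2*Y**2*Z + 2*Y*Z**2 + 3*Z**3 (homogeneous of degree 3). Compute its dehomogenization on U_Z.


f(x, y) = 3*x**3 + 3*x**2 + 2*x*y**2 + 3*x*y - 2*x + 2*y**2 + 2*y + 3

On U_Z we set Z = 1. Each monomial c·X^i·Y^j·Z^k in F becomes c·x^i·y^j·1^k = c·x^i·y^j.
Substituting Z = 1: F(X, Y, 1) = 3*x**3 + 3*x**2 + 2*x*y**2 + 3*x*y - 2*x + 2*y**2 + 2*y + 3.
Note: deg(f) ≤ deg(F) = 3; strict inequality happens when F is divisible by Z (lost terms).


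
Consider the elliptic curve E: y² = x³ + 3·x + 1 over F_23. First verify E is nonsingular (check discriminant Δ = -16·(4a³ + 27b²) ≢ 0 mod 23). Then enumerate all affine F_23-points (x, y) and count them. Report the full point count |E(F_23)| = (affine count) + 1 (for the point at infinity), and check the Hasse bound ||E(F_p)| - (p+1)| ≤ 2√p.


Affine points = {(0, 1), (0, 22), (4, 10), (4, 13), (5, 7), (5, 16), (8, 10), (8, 13), (11, 10), (11, 13), (13, 11), (13, 12), (14, 2), (14, 21)}; affine count = 14; |E(F_23)| = 15.

Discriminant check: Δ ∝ 4a³ + 27b² = 4·3³ + 27·1² = 4·27 + 27·1 ≡ 20 (mod 23). Nonzero ⇒ E is nonsingular.
For each x ∈ F_23, compute rhs = x³ + 3·x + 1 mod 23, then count y ∈ F_23 with y² ≡ rhs.
  x = 0: rhs = 1, matching y values: 1, 22 (2 points).
  x = 1: rhs = 5, matching y values: none (0 points).
  x = 2: rhs = 15, matching y values: none (0 points).
  x = 3: rhs = 14, matching y values: none (0 points).
  x = 4: rhs = 8, matching y values: 10, 13 (2 points).
  x = 5: rhs = 3, matching y values: 7, 16 (2 points).
  x = 6: rhs = 5, matching y values: none (0 points).
  x = 7: rhs = 20, matching y values: none (0 points).
  x = 8: rhs = 8, matching y values: 10, 13 (2 points).
  x = 9: rhs = 21, matching y values: none (0 points).
  x = 10: rhs = 19, matching y values: none (0 points).
  x = 11: rhs = 8, matching y values: 10, 13 (2 points).
  x = 12: rhs = 17, matching y values: none (0 points).
  x = 13: rhs = 6, matching y values: 11, 12 (2 points).
  x = 14: rhs = 4, matching y values: 2, 21 (2 points).
  x = 15: rhs = 17, matching y values: none (0 points).
  x = 16: rhs = 5, matching y values: none (0 points).
  x = 17: rhs = 20, matching y values: none (0 points).
  x = 18: rhs = 22, matching y values: none (0 points).
  x = 19: rhs = 17, matching y values: none (0 points).
  x = 20: rhs = 11, matching y values: none (0 points).
  x = 21: rhs = 10, matching y values: none (0 points).
  x = 22: rhs = 20, matching y values: none (0 points).
Total affine count: 14.
Full point count |E(F_23)| = 14 + 1 = 15.
Hasse bound: |15 − (23+1)| = |-9| = 9 ≤ 2√23 ≈ 9.5917 ✓.


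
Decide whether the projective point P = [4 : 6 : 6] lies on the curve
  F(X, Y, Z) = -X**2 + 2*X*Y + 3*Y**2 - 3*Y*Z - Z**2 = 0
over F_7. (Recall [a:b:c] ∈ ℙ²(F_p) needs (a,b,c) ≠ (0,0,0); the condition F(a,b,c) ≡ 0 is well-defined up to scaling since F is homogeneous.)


F(4,6,6) ≡ 3 (mod 7); P is NOT on the curve.

Evaluate F(4, 6, 6) term-by-term (mod 7).
  -X**2 ↦ -1·16·1·1 = -16
  2*X*Y ↦ 2·4·6·1 = 48
  3*Y**2 ↦ 3·1·36·1 = 108
  -3*Y*Z ↦ -3·1·6·6 = -108
  -Z**2 ↦ -1·1·1·36 = -36
Sum: F(4, 6, 6) = (-16) + (48) + (108) + (-108) + (-36) = -4.
Reducing mod 7: -4 ≡ 3 (mod 7).
Since F(a, b, c) ≡ 3 ≠ 0 (mod 7), P does NOT lie on the curve.


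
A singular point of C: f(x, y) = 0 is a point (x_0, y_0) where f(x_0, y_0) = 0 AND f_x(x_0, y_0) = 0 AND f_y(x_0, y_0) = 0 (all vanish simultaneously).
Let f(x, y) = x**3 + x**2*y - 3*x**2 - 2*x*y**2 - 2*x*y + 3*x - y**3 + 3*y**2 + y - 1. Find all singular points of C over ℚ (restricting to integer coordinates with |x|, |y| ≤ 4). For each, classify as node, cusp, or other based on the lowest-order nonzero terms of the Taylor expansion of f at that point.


Singular points: {(1, 0)}; classification: cusp.

Compute partial derivatives:
  f_x = 3*x**2 + 2*x*y - 6*x - 2*y**2 - 2*y + 3.
  f_y = x**2 - 4*x*y - 2*x - 3*y**2 + 6*y + 1.
Scan x_0 ∈ {−4, ..., 4}. For each x_0, f_y(x_0, y) is a polynomial in y; find its integer roots y ∈ {−4, ..., 4}, then test f_x and f at those candidates.
  x = -4: f_y(-4, y) = -3*y**2 + 22*y + 25; vanishes at y ∈ {-1}. (-4, -1): f_x = 83 ≠ 0.
  x = -3: f_y(-3, y) = -3*y**2 + 18*y + 16; no integer root y with |y| ≤ 4.
  x = -2: f_y(-2, y) = -3*y**2 + 14*y + 9; no integer root y with |y| ≤ 4.
  x = -1: f_y(-1, y) = -3*y**2 + 10*y + 4; no integer root y with |y| ≤ 4.
  x = 0: f_y(0, y) = -3*y**2 + 6*y + 1; no integer root y with |y| ≤ 4.
  x = 1: f_y(1, y) = -3*y**2 + 2*y; vanishes at y ∈ {0}. (1, 0): f_x = 0, f = 0 — SINGULAR.
  x = 2: f_y(2, y) = -3*y**2 - 2*y + 1; vanishes at y ∈ {-1}. (2, -1): f_x = -1 ≠ 0.
  x = 3: f_y(3, y) = -3*y**2 - 6*y + 4; no integer root y with |y| ≤ 4.
  x = 4: f_y(4, y) = -3*y**2 - 10*y + 9; no integer root y with |y| ≤ 4.
Only singular point on the grid: (1, 0).
Classify: substitute x = 1 + u, y = 0 + v and expand: f = u**3 + u**2*v - 2*u*v**2 - v**3 + v**2.
No constant or linear terms (consistent with a singular point). Quadratic part: v**2. Cubic part: u**3 + u**2*v - 2*u*v**2 - v**3.
The quadratic part v**2 is a perfect square, so there is a single (double) tangent line v = 0, i.e. y = 0. Restricting the cubic part to that line (v = 0) leaves u**3 ≠ 0, so f is not divisible by v and the branch is v² ≈ -u**3 to lowest order — this is a cusp.
Classification: cusp.


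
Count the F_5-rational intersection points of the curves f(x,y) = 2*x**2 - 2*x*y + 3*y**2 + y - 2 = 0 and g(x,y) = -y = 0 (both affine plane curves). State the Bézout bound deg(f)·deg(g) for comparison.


Common zeros: {(1, 0), (4, 0)}; count = 2; Bézout bound = 2.

deg(f) = 2, deg(g) = 1, so Bézout bound = 2.
Scan x ∈ F_5. For each x, list the y ∈ F_5 with f(x, y) ≡ 0 and those with g(x, y) ≡ 0 (mod 5); the common zeros in that column are the intersection.
  x = 0: f ≡ 0 at y ∈ {4}; g ≡ 0 at y ∈ {0}; common: ∅.
  x = 1: f ≡ 0 at y ∈ {0, 2}; g ≡ 0 at y ∈ {0}; common: {0}.
  x = 2: f ≡ 0 at y ∈ ∅; g ≡ 0 at y ∈ {0}; common: ∅.
  x = 3: f ≡ 0 at y ∈ ∅; g ≡ 0 at y ∈ {0}; common: ∅.
  x = 4: f ≡ 0 at y ∈ {0, 4}; g ≡ 0 at y ∈ {0}; common: {0}.
Collecting: common zeros = {(1, 0), (4, 0)}, so the count is 2.
Comparison with the Bézout bound: 2 ≤ 2 = deg(f)·deg(g), as expected for curves with no common component (the bound is attained).


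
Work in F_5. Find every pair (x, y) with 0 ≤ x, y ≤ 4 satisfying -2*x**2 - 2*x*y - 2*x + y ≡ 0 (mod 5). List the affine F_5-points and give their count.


Affine F_5-points: {(0, 0), (1, 1), (2, 1), (4, 0)}; count = 4.

For each of the 25 pairs (x, y) ∈ F_5², evaluate f(x, y) mod 5. Record the zeros.
  x = 0: [0↦0, 1↦1, 2↦2, 3↦3, 4↦4]  zeros at y ∈ {0}
  x = 1: [0↦1, 1↦0, 2↦4, 3↦3, 4↦2]  zeros at y ∈ {1}
  x = 2: [0↦3, 1↦0, 2↦2, 3↦4, 4↦1]  zeros at y ∈ {1}
  x = 3: [0↦1, 1↦1, 2↦1, 3↦1, 4↦1]  zeros at y ∈ ∅
  x = 4: [0↦0, 1↦3, 2↦1, 3↦4, 4↦2]  zeros at y ∈ {0}
Collecting zeros: affine points = {(0, 0), (1, 1), (2, 1), (4, 0)}.
Total count |C(F_5)_aff| = 4.


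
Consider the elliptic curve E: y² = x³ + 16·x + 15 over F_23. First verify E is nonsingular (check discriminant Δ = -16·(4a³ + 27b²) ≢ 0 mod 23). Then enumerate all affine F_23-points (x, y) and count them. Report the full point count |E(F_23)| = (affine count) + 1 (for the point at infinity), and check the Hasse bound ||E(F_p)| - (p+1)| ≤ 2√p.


Affine points = {(1, 3), (1, 20), (2, 3), (2, 20), (5, 6), (5, 17), (10, 5), (10, 18), (11, 2), (11, 21), (12, 7), (12, 16), (14, 4), (14, 19), (17, 5), (17, 18), (19, 5), (19, 18), (20, 3), (20, 20)}; affine count = 20; |E(F_23)| = 21.

Discriminant check: Δ ∝ 4a³ + 27b² = 4·16³ + 27·15² = 4·4096 + 27·225 ≡ 11 (mod 23). Nonzero ⇒ E is nonsingular.
For each x ∈ F_23, compute rhs = x³ + 16·x + 15 mod 23, then count y ∈ F_23 with y² ≡ rhs.
  x = 0: rhs = 15, matching y values: none (0 points).
  x = 1: rhs = 9, matching y values: 3, 20 (2 points).
  x = 2: rhs = 9, matching y values: 3, 20 (2 points).
  x = 3: rhs = 21, matching y values: none (0 points).
  x = 4: rhs = 5, matching y values: none (0 points).
  x = 5: rhs = 13, matching y values: 6, 17 (2 points).
  x = 6: rhs = 5, matching y values: none (0 points).
  x = 7: rhs = 10, matching y values: none (0 points).
  x = 8: rhs = 11, matching y values: none (0 points).
  x = 9: rhs = 14, matching y values: none (0 points).
  x = 10: rhs = 2, matching y values: 5, 18 (2 points).
  x = 11: rhs = 4, matching y values: 2, 21 (2 points).
  x = 12: rhs = 3, matching y values: 7, 16 (2 points).
  x = 13: rhs = 5, matching y values: none (0 points).
  x = 14: rhs = 16, matching y values: 4, 19 (2 points).
  x = 15: rhs = 19, matching y values: none (0 points).
  x = 16: rhs = 20, matching y values: none (0 points).
  x = 17: rhs = 2, matching y values: 5, 18 (2 points).
  x = 18: rhs = 17, matching y values: none (0 points).
  x = 19: rhs = 2, matching y values: 5, 18 (2 points).
  x = 20: rhs = 9, matching y values: 3, 20 (2 points).
  x = 21: rhs = 21, matching y values: none (0 points).
  x = 22: rhs = 21, matching y values: none (0 points).
Total affine count: 20.
Full point count |E(F_23)| = 20 + 1 = 21.
Hasse bound: |21 − (23+1)| = |-3| = 3 ≤ 2√23 ≈ 9.5917 ✓.


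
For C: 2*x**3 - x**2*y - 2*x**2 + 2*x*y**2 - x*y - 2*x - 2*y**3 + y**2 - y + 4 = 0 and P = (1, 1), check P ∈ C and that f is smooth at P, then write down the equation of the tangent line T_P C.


Tangent line at P: -x - 3*y + 4 = 0.

Step 1: f(1, 1) = 0, so P lies on C.
Step 2: partial derivatives
  f_x(x, y) = 6*x**2 - 2*x*y - 4*x + 2*y**2 - y - 2, f_y(x, y) = -x**2 + 4*x*y - x - 6*y**2 + 2*y - 1.
  f_x(P) = -1, f_y(P) = -3 (gradient nonzero, so P is smooth).
Step 3: tangent line at P: -1·(x − 1) + -3·(y − 1) = 0.
Expanding: -x - 3*y + 4 = 0.


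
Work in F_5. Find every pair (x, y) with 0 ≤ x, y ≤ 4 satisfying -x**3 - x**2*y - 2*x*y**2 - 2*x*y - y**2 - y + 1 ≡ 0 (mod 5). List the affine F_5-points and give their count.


Affine F_5-points: {(0, 2), (1, 0), (1, 2), (2, 2)}; count = 4.

For each of the 25 pairs (x, y) ∈ F_5², evaluate f(x, y) mod 5. Record the zeros.
  x = 0: [0↦1, 1↦4, 2↦0, 3↦4, 4↦1]  zeros at y ∈ {2}
  x = 1: [0↦0, 1↦3, 2↦0, 3↦1, 4↦1]  zeros at y ∈ {0, 2}
  x = 2: [0↦3, 1↦4, 2↦0, 3↦1, 4↦2]  zeros at y ∈ {2}
  x = 3: [0↦4, 1↦1, 2↦4, 3↦3, 4↦3]  zeros at y ∈ ∅
  x = 4: [0↦2, 1↦3, 2↦1, 3↦1, 4↦3]  zeros at y ∈ ∅
Collecting zeros: affine points = {(0, 2), (1, 0), (1, 2), (2, 2)}.
Total count |C(F_5)_aff| = 4.


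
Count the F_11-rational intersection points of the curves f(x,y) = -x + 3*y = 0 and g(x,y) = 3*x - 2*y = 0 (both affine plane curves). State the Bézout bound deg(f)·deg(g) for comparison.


Common zeros: {(0, 0)}; count = 1; Bézout bound = 1.

deg(f) = 1, deg(g) = 1, so Bézout bound = 1.
Scan x ∈ F_11. For each x, list the y ∈ F_11 with f(x, y) ≡ 0 and those with g(x, y) ≡ 0 (mod 11); the common zeros in that column are the intersection.
  x = 0: f ≡ 0 at y ∈ {0}; g ≡ 0 at y ∈ {0}; common: {0}.
  x = 1: f ≡ 0 at y ∈ {4}; g ≡ 0 at y ∈ {7}; common: ∅.
  x = 2: f ≡ 0 at y ∈ {8}; g ≡ 0 at y ∈ {3}; common: ∅.
  x = 3: f ≡ 0 at y ∈ {1}; g ≡ 0 at y ∈ {10}; common: ∅.
  x = 4: f ≡ 0 at y ∈ {5}; g ≡ 0 at y ∈ {6}; common: ∅.
  x = 5: f ≡ 0 at y ∈ {9}; g ≡ 0 at y ∈ {2}; common: ∅.
  x = 6: f ≡ 0 at y ∈ {2}; g ≡ 0 at y ∈ {9}; common: ∅.
  x = 7: f ≡ 0 at y ∈ {6}; g ≡ 0 at y ∈ {5}; common: ∅.
  x = 8: f ≡ 0 at y ∈ {10}; g ≡ 0 at y ∈ {1}; common: ∅.
  x = 9: f ≡ 0 at y ∈ {3}; g ≡ 0 at y ∈ {8}; common: ∅.
  x = 10: f ≡ 0 at y ∈ {7}; g ≡ 0 at y ∈ {4}; common: ∅.
Collecting: common zeros = {(0, 0)}, so the count is 1.
Comparison with the Bézout bound: 1 ≤ 1 = deg(f)·deg(g), as expected for curves with no common component (the bound is attained).


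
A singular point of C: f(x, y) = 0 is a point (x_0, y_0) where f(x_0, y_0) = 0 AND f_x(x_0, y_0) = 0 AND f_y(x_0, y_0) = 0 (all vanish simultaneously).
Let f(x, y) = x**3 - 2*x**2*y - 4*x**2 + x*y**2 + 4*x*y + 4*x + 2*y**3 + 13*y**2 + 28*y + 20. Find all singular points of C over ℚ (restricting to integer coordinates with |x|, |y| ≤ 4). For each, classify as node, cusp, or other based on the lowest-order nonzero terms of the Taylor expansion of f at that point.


Singular points: {(0, -2)}; classification: cusp.

Compute partial derivatives:
  f_x = 3*x**2 - 4*x*y - 8*x + y**2 + 4*y + 4.
  f_y = -2*x**2 + 2*x*y + 4*x + 6*y**2 + 26*y + 28.
Scan x_0 ∈ {−4, ..., 4}. For each x_0, f_y(x_0, y) is a polynomial in y; find its integer roots y ∈ {−4, ..., 4}, then test f_x and f at those candidates.
  x = -4: f_y(-4, y) = 6*y**2 + 18*y - 20; no integer root y with |y| ≤ 4.
  x = -3: f_y(-3, y) = 6*y**2 + 20*y - 2; no integer root y with |y| ≤ 4.
  x = -2: f_y(-2, y) = 6*y**2 + 22*y + 12; vanishes at y ∈ {-3}. (-2, -3): f_x = 5 ≠ 0.
  x = -1: f_y(-1, y) = 6*y**2 + 24*y + 22; no integer root y with |y| ≤ 4.
  x = 0: f_y(0, y) = 6*y**2 + 26*y + 28; vanishes at y ∈ {-2}. (0, -2): f_x = 0, f = 0 — SINGULAR.
  x = 1: f_y(1, y) = 6*y**2 + 28*y + 30; vanishes at y ∈ {-3}. (1, -3): f_x = 8 ≠ 0.
  x = 2: f_y(2, y) = 6*y**2 + 30*y + 28; no integer root y with |y| ≤ 4.
  x = 3: f_y(3, y) = 6*y**2 + 32*y + 22; no integer root y with |y| ≤ 4.
  x = 4: f_y(4, y) = 6*y**2 + 34*y + 12; no integer root y with |y| ≤ 4.
Only singular point on the grid: (0, -2).
Classify: substitute x = 0 + u, y = -2 + v and expand: f = u**3 - 2*u**2*v + u*v**2 + 2*v**3 + v**2.
No constant or linear terms (consistent with a singular point). Quadratic part: v**2. Cubic part: u**3 - 2*u**2*v + u*v**2 + 2*v**3.
The quadratic part v**2 is a perfect square, so there is a single (double) tangent line v = 0, i.e. y = -2. Restricting the cubic part to that line (v = 0) leaves u**3 ≠ 0, so f is not divisible by v and the branch is v² ≈ -u**3 to lowest order — this is a cusp.
Classification: cusp.


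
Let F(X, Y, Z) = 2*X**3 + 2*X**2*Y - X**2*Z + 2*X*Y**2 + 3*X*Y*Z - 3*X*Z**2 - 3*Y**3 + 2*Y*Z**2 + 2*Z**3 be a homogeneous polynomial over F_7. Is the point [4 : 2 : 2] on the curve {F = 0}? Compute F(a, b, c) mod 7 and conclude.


F(4,2,2) ≡ 4 (mod 7); P is NOT on the curve.

Evaluate F(4, 2, 2) term-by-term (mod 7).
  2*X**3 ↦ 2·64·1·1 = 128
  2*X**2*Y ↦ 2·16·2·1 = 64
  -X**2*Z ↦ -1·16·1·2 = -32
  2*X*Y**2 ↦ 2·4·4·1 = 32
  3*X*Y*Z ↦ 3·4·2·2 = 48
  -3*X*Z**2 ↦ -3·4·1·4 = -48
  -3*Y**3 ↦ -3·1·8·1 = -24
  2*Y*Z**2 ↦ 2·1·2·4 = 16
  2*Z**3 ↦ 2·1·1·8 = 16
Sum: F(4, 2, 2) = (128) + (64) + (-32) + (32) + (48) + (-48) + (-24) + (16) + (16) = 200.
Reducing mod 7: 200 ≡ 4 (mod 7).
Since F(a, b, c) ≡ 4 ≠ 0 (mod 7), P does NOT lie on the curve.


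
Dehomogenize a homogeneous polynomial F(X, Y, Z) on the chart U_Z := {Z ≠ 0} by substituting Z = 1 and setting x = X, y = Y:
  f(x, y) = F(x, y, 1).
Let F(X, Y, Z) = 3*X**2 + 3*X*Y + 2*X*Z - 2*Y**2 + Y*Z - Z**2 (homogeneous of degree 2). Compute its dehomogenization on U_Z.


f(x, y) = 3*x**2 + 3*x*y + 2*x - 2*y**2 + y - 1

On U_Z we set Z = 1. Each monomial c·X^i·Y^j·Z^k in F becomes c·x^i·y^j·1^k = c·x^i·y^j.
Substituting Z = 1: F(X, Y, 1) = 3*x**2 + 3*x*y + 2*x - 2*y**2 + y - 1.
Note: deg(f) ≤ deg(F) = 2; strict inequality happens when F is divisible by Z (lost terms).


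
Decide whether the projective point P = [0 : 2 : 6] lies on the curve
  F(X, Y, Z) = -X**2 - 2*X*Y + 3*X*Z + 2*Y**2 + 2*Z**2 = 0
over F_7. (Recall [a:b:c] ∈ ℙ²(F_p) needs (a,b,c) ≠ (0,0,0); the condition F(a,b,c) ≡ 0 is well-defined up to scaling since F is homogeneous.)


F(0,2,6) ≡ 3 (mod 7); P is NOT on the curve.

Evaluate F(0, 2, 6) term-by-term (mod 7).
  -X**2 ↦ -1·0·1·1 = 0
  -2*X*Y ↦ -2·0·2·1 = 0
  3*X*Z ↦ 3·0·1·6 = 0
  2*Y**2 ↦ 2·1·4·1 = 8
  2*Z**2 ↦ 2·1·1·36 = 72
Sum: F(0, 2, 6) = (0) + (0) + (0) + (8) + (72) = 80.
Reducing mod 7: 80 ≡ 3 (mod 7).
Since F(a, b, c) ≡ 3 ≠ 0 (mod 7), P does NOT lie on the curve.


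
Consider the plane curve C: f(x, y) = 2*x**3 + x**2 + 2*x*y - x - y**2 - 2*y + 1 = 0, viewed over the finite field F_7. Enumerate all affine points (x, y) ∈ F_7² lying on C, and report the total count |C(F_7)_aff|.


Affine F_7-points: {(0, 2), (0, 3), (3, 5), (3, 6), (5, 4)}; count = 5.

For each of the 49 pairs (x, y) ∈ F_7², evaluate f(x, y) mod 7. Record the zeros.
  x = 0: [0↦1, 1↦5, 2↦0, 3↦0, 4↦5, 5↦1, 6↦2]  zeros at y ∈ {2, 3}
  x = 1: [0↦3, 1↦2, 2↦6, 3↦1, 4↦1, 5↦6, 6↦2]  zeros at y ∈ ∅
  x = 2: [0↦5, 1↦6, 2↦5, 3↦2, 4↦4, 5↦4, 6↦2]  zeros at y ∈ ∅
  x = 3: [0↦5, 1↦1, 2↦2, 3↦1, 4↦5, 5↦0, 6↦0]  zeros at y ∈ {5, 6}
  x = 4: [0↦1, 1↦6, 2↦2, 3↦3, 4↦2, 5↦6, 6↦1]  zeros at y ∈ ∅
  x = 5: [0↦5, 1↦5, 2↦3, 3↦6, 4↦0, 5↦6, 6↦3]  zeros at y ∈ {4}
  x = 6: [0↦1, 1↦3, 2↦3, 3↦1, 4↦4, 5↦5, 6↦4]  zeros at y ∈ ∅
Collecting zeros: affine points = {(0, 2), (0, 3), (3, 5), (3, 6), (5, 4)}.
Total count |C(F_7)_aff| = 5.


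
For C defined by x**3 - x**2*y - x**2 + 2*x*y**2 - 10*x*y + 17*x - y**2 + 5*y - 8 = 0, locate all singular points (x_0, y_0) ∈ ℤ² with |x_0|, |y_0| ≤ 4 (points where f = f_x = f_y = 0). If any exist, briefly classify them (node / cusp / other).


Singular points: {(1, 3)}; classification: node.

Compute partial derivatives:
  f_x = 3*x**2 - 2*x*y - 2*x + 2*y**2 - 10*y + 17.
  f_y = -x**2 + 4*x*y - 10*x - 2*y + 5.
Scan x_0 ∈ {−4, ..., 4}. For each x_0, f_y(x_0, y) is a polynomial in y; find its integer roots y ∈ {−4, ..., 4}, then test f_x and f at those candidates.
  x = -4: f_y(-4, y) = 29 - 18*y; no integer root y with |y| ≤ 4.
  x = -3: f_y(-3, y) = 26 - 14*y; no integer root y with |y| ≤ 4.
  x = -2: f_y(-2, y) = 21 - 10*y; no integer root y with |y| ≤ 4.
  x = -1: f_y(-1, y) = 14 - 6*y; no integer root y with |y| ≤ 4.
  x = 0: f_y(0, y) = 5 - 2*y; no integer root y with |y| ≤ 4.
  x = 1: f_y(1, y) = 2*y - 6; vanishes at y ∈ {3}. (1, 3): f_x = 0, f = 0 — SINGULAR.
  x = 2: f_y(2, y) = 6*y - 19; no integer root y with |y| ≤ 4.
  x = 3: f_y(3, y) = 10*y - 34; no integer root y with |y| ≤ 4.
  x = 4: f_y(4, y) = 14*y - 51; no integer root y with |y| ≤ 4.
Only singular point on the grid: (1, 3).
Classify: substitute x = 1 + u, y = 3 + v and expand: f = u**3 - u**2*v - u**2 + 2*u*v**2 + v**2.
No constant or linear terms (consistent with a singular point). Quadratic part: -u**2 + v**2. Cubic part: u**3 - u**2*v + 2*u*v**2.
The quadratic part v**2 - u**2 = (v − u)(v + u) splits into two distinct linear factors, so there are two distinct tangent lines y − 3 = ±(x − 1) — this is a node (ordinary double point).
Classification: node.


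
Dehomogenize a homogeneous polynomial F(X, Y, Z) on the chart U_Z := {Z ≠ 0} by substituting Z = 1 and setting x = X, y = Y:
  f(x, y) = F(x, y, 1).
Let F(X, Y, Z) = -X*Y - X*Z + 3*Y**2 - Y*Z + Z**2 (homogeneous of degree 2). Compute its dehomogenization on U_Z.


f(x, y) = -x*y - x + 3*y**2 - y + 1

On U_Z we set Z = 1. Each monomial c·X^i·Y^j·Z^k in F becomes c·x^i·y^j·1^k = c·x^i·y^j.
Substituting Z = 1: F(X, Y, 1) = -x*y - x + 3*y**2 - y + 1.
Note: deg(f) ≤ deg(F) = 2; strict inequality happens when F is divisible by Z (lost terms).


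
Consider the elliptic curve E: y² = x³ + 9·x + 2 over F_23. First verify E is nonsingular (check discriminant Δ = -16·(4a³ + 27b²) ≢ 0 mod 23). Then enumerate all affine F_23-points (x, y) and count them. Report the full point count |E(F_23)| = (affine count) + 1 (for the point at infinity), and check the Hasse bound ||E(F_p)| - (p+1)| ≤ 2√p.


Affine points = {(0, 5), (0, 18), (1, 9), (1, 14), (11, 11), (11, 12), (13, 4), (13, 19), (15, 4), (15, 19), (17, 10), (17, 13), (18, 4), (18, 19)}; affine count = 14; |E(F_23)| = 15.

Discriminant check: Δ ∝ 4a³ + 27b² = 4·9³ + 27·2² = 4·729 + 27·4 ≡ 11 (mod 23). Nonzero ⇒ E is nonsingular.
For each x ∈ F_23, compute rhs = x³ + 9·x + 2 mod 23, then count y ∈ F_23 with y² ≡ rhs.
  x = 0: rhs = 2, matching y values: 5, 18 (2 points).
  x = 1: rhs = 12, matching y values: 9, 14 (2 points).
  x = 2: rhs = 5, matching y values: none (0 points).
  x = 3: rhs = 10, matching y values: none (0 points).
  x = 4: rhs = 10, matching y values: none (0 points).
  x = 5: rhs = 11, matching y values: none (0 points).
  x = 6: rhs = 19, matching y values: none (0 points).
  x = 7: rhs = 17, matching y values: none (0 points).
  x = 8: rhs = 11, matching y values: none (0 points).
  x = 9: rhs = 7, matching y values: none (0 points).
  x = 10: rhs = 11, matching y values: none (0 points).
  x = 11: rhs = 6, matching y values: 11, 12 (2 points).
  x = 12: rhs = 21, matching y values: none (0 points).
  x = 13: rhs = 16, matching y values: 4, 19 (2 points).
  x = 14: rhs = 20, matching y values: none (0 points).
  x = 15: rhs = 16, matching y values: 4, 19 (2 points).
  x = 16: rhs = 10, matching y values: none (0 points).
  x = 17: rhs = 8, matching y values: 10, 13 (2 points).
  x = 18: rhs = 16, matching y values: 4, 19 (2 points).
  x = 19: rhs = 17, matching y values: none (0 points).
  x = 20: rhs = 17, matching y values: none (0 points).
  x = 21: rhs = 22, matching y values: none (0 points).
  x = 22: rhs = 15, matching y values: none (0 points).
Total affine count: 14.
Full point count |E(F_23)| = 14 + 1 = 15.
Hasse bound: |15 − (23+1)| = |-9| = 9 ≤ 2√23 ≈ 9.5917 ✓.


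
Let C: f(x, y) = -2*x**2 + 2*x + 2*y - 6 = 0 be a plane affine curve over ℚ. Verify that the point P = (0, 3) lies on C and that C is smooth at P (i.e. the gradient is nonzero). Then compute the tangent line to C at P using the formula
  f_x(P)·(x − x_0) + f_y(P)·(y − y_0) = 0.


Tangent line at P: 2*x + 2*y - 6 = 0.

Step 1: f(0, 3) = 0, so P lies on C.
Step 2: partial derivatives
  f_x(x, y) = 2 - 4*x, f_y(x, y) = 2.
  f_x(P) = 2, f_y(P) = 2 (gradient nonzero, so P is smooth).
Step 3: tangent line at P: 2·(x − 0) + 2·(y − 3) = 0.
Expanding: 2*x + 2*y - 6 = 0.


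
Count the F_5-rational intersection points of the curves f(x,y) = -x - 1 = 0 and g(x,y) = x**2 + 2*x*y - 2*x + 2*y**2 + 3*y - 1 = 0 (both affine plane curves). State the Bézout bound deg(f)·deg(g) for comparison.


Common zeros: {(4, 1)}; count = 1; Bézout bound = 2.

deg(f) = 1, deg(g) = 2, so Bézout bound = 2.
Scan x ∈ F_5. For each x, list the y ∈ F_5 with f(x, y) ≡ 0 and those with g(x, y) ≡ 0 (mod 5); the common zeros in that column are the intersection.
  x = 0: f ≡ 0 at y ∈ ∅; g ≡ 0 at y ∈ ∅; common: ∅.
  x = 1: f ≡ 0 at y ∈ ∅; g ≡ 0 at y ∈ {1, 4}; common: ∅.
  x = 2: f ≡ 0 at y ∈ ∅; g ≡ 0 at y ∈ ∅; common: ∅.
  x = 3: f ≡ 0 at y ∈ ∅; g ≡ 0 at y ∈ {4}; common: ∅.
  x = 4: f ≡ 0 at y ∈ {0, 1, 2, 3, 4}; g ≡ 0 at y ∈ {1}; common: {1}.
Collecting: common zeros = {(4, 1)}, so the count is 1.
Comparison with the Bézout bound: 1 ≤ 2 = deg(f)·deg(g), as expected for curves with no common component (the affine F_5-count falls short of the bound because intersections may lie at infinity, over extension fields, or carry multiplicity).


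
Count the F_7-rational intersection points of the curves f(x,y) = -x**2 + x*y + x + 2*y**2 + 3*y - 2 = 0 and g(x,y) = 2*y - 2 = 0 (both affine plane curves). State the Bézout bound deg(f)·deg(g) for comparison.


Common zeros: {(3, 1), (6, 1)}; count = 2; Bézout bound = 2.

deg(f) = 2, deg(g) = 1, so Bézout bound = 2.
Scan x ∈ F_7. For each x, list the y ∈ F_7 with f(x, y) ≡ 0 and those with g(x, y) ≡ 0 (mod 7); the common zeros in that column are the intersection.
  x = 0: f ≡ 0 at y ∈ {4, 5}; g ≡ 0 at y ∈ {1}; common: ∅.
  x = 1: f ≡ 0 at y ∈ {2, 3}; g ≡ 0 at y ∈ {1}; common: ∅.
  x = 2: f ≡ 0 at y ∈ {2, 6}; g ≡ 0 at y ∈ {1}; common: ∅.
  x = 3: f ≡ 0 at y ∈ {1, 3}; g ≡ 0 at y ∈ {1}; common: {1}.
  x = 4: f ≡ 0 at y ∈ {0}; g ≡ 0 at y ∈ {1}; common: ∅.
  x = 5: f ≡ 0 at y ∈ {4, 6}; g ≡ 0 at y ∈ {1}; common: ∅.
  x = 6: f ≡ 0 at y ∈ {1, 5}; g ≡ 0 at y ∈ {1}; common: {1}.
Collecting: common zeros = {(3, 1), (6, 1)}, so the count is 2.
Comparison with the Bézout bound: 2 ≤ 2 = deg(f)·deg(g), as expected for curves with no common component (the bound is attained).


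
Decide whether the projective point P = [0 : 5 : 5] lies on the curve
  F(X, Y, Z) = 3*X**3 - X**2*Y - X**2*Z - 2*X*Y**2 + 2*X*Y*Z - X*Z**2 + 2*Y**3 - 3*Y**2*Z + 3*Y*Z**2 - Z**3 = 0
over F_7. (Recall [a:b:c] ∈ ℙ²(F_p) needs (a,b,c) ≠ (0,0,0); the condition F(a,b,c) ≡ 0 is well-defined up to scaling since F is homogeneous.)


F(0,5,5) ≡ 6 (mod 7); P is NOT on the curve.

Evaluate F(0, 5, 5) term-by-term (mod 7).
  3*X**3 ↦ 3·0·1·1 = 0
  -X**2*Y ↦ -1·0·5·1 = 0
  -X**2*Z ↦ -1·0·1·5 = 0
  -2*X*Y**2 ↦ -2·0·25·1 = 0
  2*X*Y*Z ↦ 2·0·5·5 = 0
  -X*Z**2 ↦ -1·0·1·25 = 0
  2*Y**3 ↦ 2·1·125·1 = 250
  -3*Y**2*Z ↦ -3·1·25·5 = -375
  3*Y*Z**2 ↦ 3·1·5·25 = 375
  -Z**3 ↦ -1·1·1·125 = -125
Sum: F(0, 5, 5) = (0) + (0) + (0) + (0) + (0) + (0) + (250) + (-375) + (375) + (-125) = 125.
Reducing mod 7: 125 ≡ 6 (mod 7).
Since F(a, b, c) ≡ 6 ≠ 0 (mod 7), P does NOT lie on the curve.


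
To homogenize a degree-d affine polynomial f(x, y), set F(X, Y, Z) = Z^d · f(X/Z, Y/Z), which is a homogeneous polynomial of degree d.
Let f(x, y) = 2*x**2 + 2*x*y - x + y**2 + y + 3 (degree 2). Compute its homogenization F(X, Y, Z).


F(X, Y, Z) = 2*X**2 + 2*X*Y - X*Z + Y**2 + Y*Z + 3*Z**2

deg(f) = 2.
Substitute x = X/Z, y = Y/Z into f, then multiply by Z^2.
  monomial 2·x^2·y^0 ↦ 2·X^2·Y^0·Z^0.
  monomial 2·x^1·y^1 ↦ 2·X^1·Y^1·Z^0.
  monomial -1·x^1·y^0 ↦ -1·X^1·Y^0·Z^1.
  monomial 1·x^0·y^2 ↦ 1·X^0·Y^2·Z^0.
  monomial 1·x^0·y^1 ↦ 1·X^0·Y^1·Z^1.
  monomial 3·x^0·y^0 ↦ 3·X^0·Y^0·Z^2.
Collecting: F(X, Y, Z) = 2*X**2 + 2*X*Y - X*Z + Y**2 + Y*Z + 3*Z**2.


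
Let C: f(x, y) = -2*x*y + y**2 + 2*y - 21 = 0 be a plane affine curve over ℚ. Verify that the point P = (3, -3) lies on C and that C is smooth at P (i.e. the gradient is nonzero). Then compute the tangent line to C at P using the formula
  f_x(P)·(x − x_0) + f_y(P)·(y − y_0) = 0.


Tangent line at P: 6*x - 10*y - 48 = 0.

Step 1: f(3, -3) = 0, so P lies on C.
Step 2: partial derivatives
  f_x(x, y) = -2*y, f_y(x, y) = -2*x + 2*y + 2.
  f_x(P) = 6, f_y(P) = -10 (gradient nonzero, so P is smooth).
Step 3: tangent line at P: 6·(x − 3) + -10·(y − -3) = 0.
Expanding: 6*x - 10*y - 48 = 0.


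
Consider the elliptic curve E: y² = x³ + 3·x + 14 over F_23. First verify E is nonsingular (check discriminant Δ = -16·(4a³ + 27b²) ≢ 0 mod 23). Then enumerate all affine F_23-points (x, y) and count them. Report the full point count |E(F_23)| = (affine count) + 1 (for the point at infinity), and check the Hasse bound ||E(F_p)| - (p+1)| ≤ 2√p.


Affine points = {(1, 8), (1, 15), (3, 2), (3, 21), (5, 4), (5, 19), (6, 8), (6, 15), (10, 3), (10, 20), (16, 8), (16, 15), (18, 9), (18, 14), (20, 1), (20, 22), (21, 0)}; affine count = 17; |E(F_23)| = 18.

Discriminant check: Δ ∝ 4a³ + 27b² = 4·3³ + 27·14² = 4·27 + 27·196 ≡ 18 (mod 23). Nonzero ⇒ E is nonsingular.
For each x ∈ F_23, compute rhs = x³ + 3·x + 14 mod 23, then count y ∈ F_23 with y² ≡ rhs.
  x = 0: rhs = 14, matching y values: none (0 points).
  x = 1: rhs = 18, matching y values: 8, 15 (2 points).
  x = 2: rhs = 5, matching y values: none (0 points).
  x = 3: rhs = 4, matching y values: 2, 21 (2 points).
  x = 4: rhs = 21, matching y values: none (0 points).
  x = 5: rhs = 16, matching y values: 4, 19 (2 points).
  x = 6: rhs = 18, matching y values: 8, 15 (2 points).
  x = 7: rhs = 10, matching y values: none (0 points).
  x = 8: rhs = 21, matching y values: none (0 points).
  x = 9: rhs = 11, matching y values: none (0 points).
  x = 10: rhs = 9, matching y values: 3, 20 (2 points).
  x = 11: rhs = 21, matching y values: none (0 points).
  x = 12: rhs = 7, matching y values: none (0 points).
  x = 13: rhs = 19, matching y values: none (0 points).
  x = 14: rhs = 17, matching y values: none (0 points).
  x = 15: rhs = 7, matching y values: none (0 points).
  x = 16: rhs = 18, matching y values: 8, 15 (2 points).
  x = 17: rhs = 10, matching y values: none (0 points).
  x = 18: rhs = 12, matching y values: 9, 14 (2 points).
  x = 19: rhs = 7, matching y values: none (0 points).
  x = 20: rhs = 1, matching y values: 1, 22 (2 points).
  x = 21: rhs = 0, matching y values: 0 (1 points).
  x = 22: rhs = 10, matching y values: none (0 points).
Total affine count: 17.
Full point count |E(F_23)| = 17 + 1 = 18.
Hasse bound: |18 − (23+1)| = |-6| = 6 ≤ 2√23 ≈ 9.5917 ✓.


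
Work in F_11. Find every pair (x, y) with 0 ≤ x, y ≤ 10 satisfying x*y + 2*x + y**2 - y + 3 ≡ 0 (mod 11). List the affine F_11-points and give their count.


Affine F_11-points: {(0, 6), (3, 4), (3, 5), (4, 0), (4, 8), (6, 7), (6, 10), (7, 2), (7, 3), (10, 1)}; count = 10.

For each of the 121 pairs (x, y) ∈ F_11², evaluate f(x, y) mod 11. Record the zeros.
  x = 0: [0↦3, 1↦3, 2↦5, 3↦9, 4↦4, 5↦1, 6↦0, 7↦1, 8↦4, 9↦9, 10↦5]  zeros at y ∈ {6}
  x = 1: [0↦5, 1↦6, 2↦9, 3↦3, 4↦10, 5↦8, 6↦8, 7↦10, 8↦3, 9↦9, 10↦6]  zeros at y ∈ ∅
  x = 2: [0↦7, 1↦9, 2↦2, 3↦8, 4↦5, 5↦4, 6↦5, 7↦8, 8↦2, 9↦9, 10↦7]  zeros at y ∈ ∅
  x = 3: [0↦9, 1↦1, 2↦6, 3↦2, 4↦0, 5↦0, 6↦2, 7↦6, 8↦1, 9↦9, 10↦8]  zeros at y ∈ {4, 5}
  x = 4: [0↦0, 1↦4, 2↦10, 3↦7, 4↦6, 5↦7, 6↦10, 7↦4, 8↦0, 9↦9, 10↦9]  zeros at y ∈ {0, 8}
  x = 5: [0↦2, 1↦7, 2↦3, 3↦1, 4↦1, 5↦3, 6↦7, 7↦2, 8↦10, 9↦9, 10↦10]  zeros at y ∈ ∅
  x = 6: [0↦4, 1↦10, 2↦7, 3↦6, 4↦7, 5↦10, 6↦4, 7↦0, 8↦9, 9↦9, 10↦0]  zeros at y ∈ {7, 10}
  x = 7: [0↦6, 1↦2, 2↦0, 3↦0, 4↦2, 5↦6, 6↦1, 7↦9, 8↦8, 9↦9, 10↦1]  zeros at y ∈ {2, 3}
  x = 8: [0↦8, 1↦5, 2↦4, 3↦5, 4↦8, 5↦2, 6↦9, 7↦7, 8↦7, 9↦9, 10↦2]  zeros at y ∈ ∅
  x = 9: [0↦10, 1↦8, 2↦8, 3↦10, 4↦3, 5↦9, 6↦6, 7↦5, 8↦6, 9↦9, 10↦3]  zeros at y ∈ ∅
  x = 10: [0↦1, 1↦0, 2↦1, 3↦4, 4↦9, 5↦5, 6↦3, 7↦3, 8↦5, 9↦9, 10↦4]  zeros at y ∈ {1}
Collecting zeros: affine points = {(0, 6), (3, 4), (3, 5), (4, 0), (4, 8), (6, 7), (6, 10), (7, 2), (7, 3), (10, 1)}.
Total count |C(F_11)_aff| = 10.


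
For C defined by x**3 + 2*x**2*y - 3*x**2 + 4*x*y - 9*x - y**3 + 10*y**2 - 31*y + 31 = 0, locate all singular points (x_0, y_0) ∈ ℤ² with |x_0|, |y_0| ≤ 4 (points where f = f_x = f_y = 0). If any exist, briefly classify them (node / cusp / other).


Singular points: {(-1, 3)}; classification: cusp.

Compute partial derivatives:
  f_x = 3*x**2 + 4*x*y - 6*x + 4*y - 9.
  f_y = 2*x**2 + 4*x - 3*y**2 + 20*y - 31.
Scan x_0 ∈ {−4, ..., 4}. For each x_0, f_y(x_0, y) is a polynomial in y; find its integer roots y ∈ {−4, ..., 4}, then test f_x and f at those candidates.
  x = -4: f_y(-4, y) = -3*y**2 + 20*y - 15; no integer root y with |y| ≤ 4.
  x = -3: f_y(-3, y) = -3*y**2 + 20*y - 25; no integer root y with |y| ≤ 4.
  x = -2: f_y(-2, y) = -3*y**2 + 20*y - 31; no integer root y with |y| ≤ 4.
  x = -1: f_y(-1, y) = -3*y**2 + 20*y - 33; vanishes at y ∈ {3}. (-1, 3): f_x = 0, f = 0 — SINGULAR.
  x = 0: f_y(0, y) = -3*y**2 + 20*y - 31; no integer root y with |y| ≤ 4.
  x = 1: f_y(1, y) = -3*y**2 + 20*y - 25; no integer root y with |y| ≤ 4.
  x = 2: f_y(2, y) = -3*y**2 + 20*y - 15; no integer root y with |y| ≤ 4.
  x = 3: f_y(3, y) = -3*y**2 + 20*y - 1; no integer root y with |y| ≤ 4.
  x = 4: f_y(4, y) = -3*y**2 + 20*y + 17; no integer root y with |y| ≤ 4.
Only singular point on the grid: (-1, 3).
Classify: substitute x = -1 + u, y = 3 + v and expand: f = u**3 + 2*u**2*v - v**3 + v**2.
No constant or linear terms (consistent with a singular point). Quadratic part: v**2. Cubic part: u**3 + 2*u**2*v - v**3.
The quadratic part v**2 is a perfect square, so there is a single (double) tangent line v = 0, i.e. y = 3. Restricting the cubic part to that line (v = 0) leaves u**3 ≠ 0, so f is not divisible by v and the branch is v² ≈ -u**3 to lowest order — this is a cusp.
Classification: cusp.


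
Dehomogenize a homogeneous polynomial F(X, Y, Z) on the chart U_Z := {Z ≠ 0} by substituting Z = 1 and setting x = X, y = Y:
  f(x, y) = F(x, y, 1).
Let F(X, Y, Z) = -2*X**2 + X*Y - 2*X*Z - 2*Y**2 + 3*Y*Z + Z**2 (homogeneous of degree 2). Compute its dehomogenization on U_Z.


f(x, y) = -2*x**2 + x*y - 2*x - 2*y**2 + 3*y + 1

On U_Z we set Z = 1. Each monomial c·X^i·Y^j·Z^k in F becomes c·x^i·y^j·1^k = c·x^i·y^j.
Substituting Z = 1: F(X, Y, 1) = -2*x**2 + x*y - 2*x - 2*y**2 + 3*y + 1.
Note: deg(f) ≤ deg(F) = 2; strict inequality happens when F is divisible by Z (lost terms).


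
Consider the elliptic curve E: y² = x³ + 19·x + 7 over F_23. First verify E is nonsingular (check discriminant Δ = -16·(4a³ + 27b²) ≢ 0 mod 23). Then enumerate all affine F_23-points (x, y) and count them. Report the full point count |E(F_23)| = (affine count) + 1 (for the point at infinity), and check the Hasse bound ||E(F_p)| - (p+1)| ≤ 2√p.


Affine points = {(1, 2), (1, 21), (4, 3), (4, 20), (7, 0), (8, 2), (8, 21), (10, 1), (10, 22), (11, 11), (11, 12), (12, 10), (12, 13), (13, 6), (13, 17), (14, 2), (14, 21)}; affine count = 17; |E(F_23)| = 18.

Discriminant check: Δ ∝ 4a³ + 27b² = 4·19³ + 27·7² = 4·6859 + 27·49 ≡ 9 (mod 23). Nonzero ⇒ E is nonsingular.
For each x ∈ F_23, compute rhs = x³ + 19·x + 7 mod 23, then count y ∈ F_23 with y² ≡ rhs.
  x = 0: rhs = 7, matching y values: none (0 points).
  x = 1: rhs = 4, matching y values: 2, 21 (2 points).
  x = 2: rhs = 7, matching y values: none (0 points).
  x = 3: rhs = 22, matching y values: none (0 points).
  x = 4: rhs = 9, matching y values: 3, 20 (2 points).
  x = 5: rhs = 20, matching y values: none (0 points).
  x = 6: rhs = 15, matching y values: none (0 points).
  x = 7: rhs = 0, matching y values: 0 (1 points).
  x = 8: rhs = 4, matching y values: 2, 21 (2 points).
  x = 9: rhs = 10, matching y values: none (0 points).
  x = 10: rhs = 1, matching y values: 1, 22 (2 points).
  x = 11: rhs = 6, matching y values: 11, 12 (2 points).
  x = 12: rhs = 8, matching y values: 10, 13 (2 points).
  x = 13: rhs = 13, matching y values: 6, 17 (2 points).
  x = 14: rhs = 4, matching y values: 2, 21 (2 points).
  x = 15: rhs = 10, matching y values: none (0 points).
  x = 16: rhs = 14, matching y values: none (0 points).
  x = 17: rhs = 22, matching y values: none (0 points).
  x = 18: rhs = 17, matching y values: none (0 points).
  x = 19: rhs = 5, matching y values: none (0 points).
  x = 20: rhs = 15, matching y values: none (0 points).
  x = 21: rhs = 7, matching y values: none (0 points).
  x = 22: rhs = 10, matching y values: none (0 points).
Total affine count: 17.
Full point count |E(F_23)| = 17 + 1 = 18.
Hasse bound: |18 − (23+1)| = |-6| = 6 ≤ 2√23 ≈ 9.5917 ✓.


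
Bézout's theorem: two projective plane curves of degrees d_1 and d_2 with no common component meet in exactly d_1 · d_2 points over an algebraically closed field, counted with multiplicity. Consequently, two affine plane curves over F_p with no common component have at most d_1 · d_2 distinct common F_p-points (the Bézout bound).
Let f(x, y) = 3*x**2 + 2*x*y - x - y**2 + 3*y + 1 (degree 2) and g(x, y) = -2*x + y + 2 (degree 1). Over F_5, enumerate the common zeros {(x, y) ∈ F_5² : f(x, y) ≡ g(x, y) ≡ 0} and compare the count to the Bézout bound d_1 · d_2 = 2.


Common zeros: {(3, 4), (4, 1)}; count = 2; Bézout bound = 2.

deg(f) = 2, deg(g) = 1, so Bézout bound = 2.
Scan x ∈ F_5. For each x, list the y ∈ F_5 with f(x, y) ≡ 0 and those with g(x, y) ≡ 0 (mod 5); the common zeros in that column are the intersection.
  x = 0: f ≡ 0 at y ∈ ∅; g ≡ 0 at y ∈ {3}; common: ∅.
  x = 1: f ≡ 0 at y ∈ ∅; g ≡ 0 at y ∈ {0}; common: ∅.
  x = 2: f ≡ 0 at y ∈ ∅; g ≡ 0 at y ∈ {2}; common: ∅.
  x = 3: f ≡ 0 at y ∈ {0, 4}; g ≡ 0 at y ∈ {4}; common: {4}.
  x = 4: f ≡ 0 at y ∈ {0, 1}; g ≡ 0 at y ∈ {1}; common: {1}.
Collecting: common zeros = {(3, 4), (4, 1)}, so the count is 2.
Comparison with the Bézout bound: 2 ≤ 2 = deg(f)·deg(g), as expected for curves with no common component (the bound is attained).


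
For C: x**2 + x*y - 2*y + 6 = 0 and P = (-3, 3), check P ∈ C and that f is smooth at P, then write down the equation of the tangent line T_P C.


Tangent line at P: -3*x - 5*y + 6 = 0.

Step 1: f(-3, 3) = 0, so P lies on C.
Step 2: partial derivatives
  f_x(x, y) = 2*x + y, f_y(x, y) = x - 2.
  f_x(P) = -3, f_y(P) = -5 (gradient nonzero, so P is smooth).
Step 3: tangent line at P: -3·(x − -3) + -5·(y − 3) = 0.
Expanding: -3*x - 5*y + 6 = 0.


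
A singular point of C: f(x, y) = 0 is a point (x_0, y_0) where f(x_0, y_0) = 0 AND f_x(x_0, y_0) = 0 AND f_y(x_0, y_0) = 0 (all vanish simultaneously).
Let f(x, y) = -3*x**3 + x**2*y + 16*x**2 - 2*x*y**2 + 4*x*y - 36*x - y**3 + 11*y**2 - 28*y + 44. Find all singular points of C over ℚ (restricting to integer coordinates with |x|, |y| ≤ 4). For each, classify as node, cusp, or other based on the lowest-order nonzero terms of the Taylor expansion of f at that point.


Singular points: {(2, 2)}; classification: cusp.

Compute partial derivatives:
  f_x = -9*x**2 + 2*x*y + 32*x - 2*y**2 + 4*y - 36.
  f_y = x**2 - 4*x*y + 4*x - 3*y**2 + 22*y - 28.
Scan x_0 ∈ {−4, ..., 4}. For each x_0, f_y(x_0, y) is a polynomial in y; find its integer roots y ∈ {−4, ..., 4}, then test f_x and f at those candidates.
  x = -4: f_y(-4, y) = -3*y**2 + 38*y - 28; no integer root y with |y| ≤ 4.
  x = -3: f_y(-3, y) = -3*y**2 + 34*y - 31; vanishes at y ∈ {1}. (-3, 1): f_x = -217 ≠ 0.
  x = -2: f_y(-2, y) = -3*y**2 + 30*y - 32; no integer root y with |y| ≤ 4.
  x = -1: f_y(-1, y) = -3*y**2 + 26*y - 31; no integer root y with |y| ≤ 4.
  x = 0: f_y(0, y) = -3*y**2 + 22*y - 28; no integer root y with |y| ≤ 4.
  x = 1: f_y(1, y) = -3*y**2 + 18*y - 23; no integer root y with |y| ≤ 4.
  x = 2: f_y(2, y) = -3*y**2 + 14*y - 16; vanishes at y ∈ {2}. (2, 2): f_x = 0, f = 0 — SINGULAR.
  x = 3: f_y(3, y) = -3*y**2 + 10*y - 7; vanishes at y ∈ {1}. (3, 1): f_x = -13 ≠ 0.
  x = 4: f_y(4, y) = -3*y**2 + 6*y + 4; no integer root y with |y| ≤ 4.
Only singular point on the grid: (2, 2).
Classify: substitute x = 2 + u, y = 2 + v and expand: f = -3*u**3 + u**2*v - 2*u*v**2 - v**3 + v**2.
No constant or linear terms (consistent with a singular point). Quadratic part: v**2. Cubic part: -3*u**3 + u**2*v - 2*u*v**2 - v**3.
The quadratic part v**2 is a perfect square, so there is a single (double) tangent line v = 0, i.e. y = 2. Restricting the cubic part to that line (v = 0) leaves -3*u**3 ≠ 0, so f is not divisible by v and the branch is v² ≈ 3*u**3 to lowest order — this is a cusp.
Classification: cusp.
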